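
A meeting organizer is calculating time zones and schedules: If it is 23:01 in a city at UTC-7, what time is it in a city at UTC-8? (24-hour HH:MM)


Local time: 23:01 at UTC-7 (offset -7h)
Target zone: UTC-8 (offset -8h)
Difference: -8 - (-7) = -1 hours
Calculation: 23 + (-1) = 22
Result: 22:01

22:01


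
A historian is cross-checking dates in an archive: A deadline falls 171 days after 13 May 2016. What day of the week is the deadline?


Start: 2016-05-13 (Friday)
Step 1 - find target date: add 171 days
  2016-05-13 + 171 days = 2016-10-31
Step 2 - day of week:
  171 mod 7 = 3
  Friday + 3 days -> Monday
Result: Monday (2016-10-31)

Monday


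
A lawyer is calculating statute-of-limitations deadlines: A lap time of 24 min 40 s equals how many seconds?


Minutes: 24
Seconds: 40
Convert minutes to seconds: 24 x 60 = 1440
Add remaining seconds: 1440 + 40 = 1480

1480


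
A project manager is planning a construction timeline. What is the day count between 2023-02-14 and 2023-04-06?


Start date: 2023-02-14
End date: 2023-04-06
Feb 2023: +15 days
Mar 2023: +31 days
Apr 2023: +5 days
Total: 51 days

51


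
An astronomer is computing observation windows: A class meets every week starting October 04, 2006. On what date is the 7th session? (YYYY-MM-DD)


First occurrence: 2006-10-04 (occurrence 1)
Each occurrence is 7 days after the previous.
Occurrence 7 is 6 weeks after the first.
6 weeks = 42 days
2006-10-04 + 42 days = 2006-11-15

2006-11-15


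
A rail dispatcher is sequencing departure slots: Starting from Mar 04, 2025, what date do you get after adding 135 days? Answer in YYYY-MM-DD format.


Start: 2025-03-04
Adding 135 days
Days remaining in March: 27
After March: 108 days still to add
April 2025: 30 days, 78 remaining
May 2025: 31 days, 47 remaining
June 2025: 30 days, 17 remaining
July 2025 has 31 days, need 17
Result: 2025-07-17

2025-07-17


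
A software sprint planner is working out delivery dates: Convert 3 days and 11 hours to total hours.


Days: 3
Extra hours: 11
Hours per day: 24
Days to hours: 3 x 24 = 72
Total: 72 + 11 = 83

83


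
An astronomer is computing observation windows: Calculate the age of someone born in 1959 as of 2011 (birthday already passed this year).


Birth year: 1959
Current year: 2011
Age = current year - birth year
Age = 2011 - 1959 = 52

52


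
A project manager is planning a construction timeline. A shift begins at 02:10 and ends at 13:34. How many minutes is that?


Start time: 02:10 = 130 minutes from midnight
End time: 13:34 = 814 minutes from midnight
Difference: 814 - 130 = 684 minutes
That is 11 hours and 24 minutes

684


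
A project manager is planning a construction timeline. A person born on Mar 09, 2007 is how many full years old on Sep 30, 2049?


Birth: 2007-03-09
Reference: 2049-09-30
Year difference: 2049 - 2007 = 42
Has birthday (03-09) occurred by 09-30? Yes
Age in full years: 42

42


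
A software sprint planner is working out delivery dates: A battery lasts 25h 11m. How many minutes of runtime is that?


Hours: 25
Extra minutes: 11
Minutes per hour: 60
Hours to minutes: 25 x 60 = 1500
Total: 1500 + 11 = 1511

1511


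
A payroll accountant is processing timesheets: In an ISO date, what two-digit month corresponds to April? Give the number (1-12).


Calendar month order:
3. March
4. April <--
5. May
April is month number 4

4


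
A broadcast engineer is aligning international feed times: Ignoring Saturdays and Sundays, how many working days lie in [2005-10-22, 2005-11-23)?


Start: 2005-10-22 (Saturday)
End (exclusive): 2005-11-23 (Wednesday)
Total calendar days: 32
Full weeks: 32 // 7 = 4 -> 20 weekdays
Remaining 4 days starting on Saturday:
  Sat(-), Sun(-), Mon(w), Tue(w) -> 2 weekdays
Total business days: 20 + 2 = 22

22


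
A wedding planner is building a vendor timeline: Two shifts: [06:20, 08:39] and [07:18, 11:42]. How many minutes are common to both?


Interval A: [380, 519] minutes from midnight
Interval B: [438, 702] minutes from midnight
Overlap start = max(380, 438) = 438
Overlap end = min(519, 702) = 519
Overlap = 519 - 438 = 81 minutes

81


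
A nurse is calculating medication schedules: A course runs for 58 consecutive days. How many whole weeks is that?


Total days: 58
Days per week: 7
Division: 58 / 7 = 8 remainder 2
Complete weeks: 8
Remaining days: 2

8


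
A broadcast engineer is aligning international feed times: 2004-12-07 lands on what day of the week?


Date: 2004-12-07
January 1, 2004 is a Thursday
Day of year: 342
Offset from Jan 1: 341 days
341 mod 7 = 5
Result: Tuesday

Tuesday


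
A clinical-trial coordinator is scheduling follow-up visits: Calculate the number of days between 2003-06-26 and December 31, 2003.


Start: June 26, 2003
End: December 31, 2003
Days left in June: 4
July: 31
August: 31
September: 30
October: 31
... plus remaining months
Sum of remaining months: 184
Total: 4 + 184 = 188

188


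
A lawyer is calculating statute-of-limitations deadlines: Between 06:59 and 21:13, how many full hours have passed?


Start: 06:59
End: 21:13
Hour difference: 21 - 6 = 15 hours
Minute difference: 13 - 59 = -46 minutes
Total minutes: 854
Complete hours: 854 / 60 = 14 (remainder 14)

14


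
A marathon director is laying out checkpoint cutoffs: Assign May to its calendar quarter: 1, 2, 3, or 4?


Month: May (month 5)
Q1: January-March (months 1-3)
Q2: April-June (months 4-6)
Q3: July-September (months 7-9)
Q4: October-December (months 10-12)
Month 5 falls in Q2

2


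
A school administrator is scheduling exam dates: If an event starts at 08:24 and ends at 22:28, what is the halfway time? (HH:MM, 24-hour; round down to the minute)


Start time: 08:24 = 504 minutes from midnight
End time: 22:28 = 1348 minutes from midnight
Sum: 504 + 1348 = 1852
Midpoint: 1852 / 2 = 926 minutes
Convert: 926 / 60 = 15 hours, 26 minutes
Result: 15:26

15:26


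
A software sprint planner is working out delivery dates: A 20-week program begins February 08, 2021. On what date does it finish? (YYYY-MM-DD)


Start: 2021-02-08
Weeks to add: 20
Convert to days: 20 x 7 = 140 days
Add 140 days to 2021-02-08
Result: 2021-06-28

2021-06-28


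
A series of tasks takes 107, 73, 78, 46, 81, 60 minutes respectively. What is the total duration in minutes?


Durations: 107, 73, 78, 46, 81, 60
Running sum: 107
+ 73 = 180
+ 78 = 258
+ 46 = 304
+ 81 = 385
+ 60 = 445
Total duration: 445 minutes
That is 7 hours and 25 minutes

445


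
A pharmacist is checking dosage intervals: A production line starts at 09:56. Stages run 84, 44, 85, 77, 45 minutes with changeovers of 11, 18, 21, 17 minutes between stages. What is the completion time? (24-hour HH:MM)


Start: 09:56 = 596 min from midnight
  after task 1 (84 min): 11:20
  after break (11 min): 11:31
  after task 2 (44 min): 12:15
  after break (18 min): 12:33
  after task 3 (85 min): 13:58
  after break (21 min): 14:19
  after task 4 (77 min): 15:36
  after break (17 min): 15:53
  after task 5 (45 min): 16:38
Total elapsed: 402 minutes
End time: 16:38

16:38


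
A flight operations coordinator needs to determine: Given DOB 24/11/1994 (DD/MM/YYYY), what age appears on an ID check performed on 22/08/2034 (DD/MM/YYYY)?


Birth: 1994-11-24
Reference: 2034-08-22
Year difference: 2034 - 1994 = 40
Has birthday (11-24) occurred by 08-22? No
Birthday not yet reached this year -> subtract 1
Age in full years: 39

39


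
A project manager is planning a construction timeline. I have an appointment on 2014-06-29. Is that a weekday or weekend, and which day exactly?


Date: 2014-06-29
January 1, 2014 is a Wednesday
Day of year: 180
Offset from Jan 1: 179 days
179 mod 7 = 4
Result: Sunday

Sunday


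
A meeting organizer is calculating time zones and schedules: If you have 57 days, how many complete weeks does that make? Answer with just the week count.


Total days: 57
Days per week: 7
Division: 57 / 7 = 8 remainder 1
Complete weeks: 8
Remaining days: 1

8


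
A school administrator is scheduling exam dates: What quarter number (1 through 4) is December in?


Month: December (month 12)
Q1: January-March (months 1-3)
Q2: April-June (months 4-6)
Q3: July-September (months 7-9)
Q4: October-December (months 10-12)
Month 12 falls in Q4

4


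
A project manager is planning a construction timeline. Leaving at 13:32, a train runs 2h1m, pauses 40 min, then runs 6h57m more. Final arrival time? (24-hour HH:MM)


Depart: 13:32
Leg 1: +121 min -> 15:33
Layover: +40 min -> 16:13
Leg 2: +417 min -> 23:10
Total travel: 578 minutes = 9h 38m
Arrival: 23:10

23:10


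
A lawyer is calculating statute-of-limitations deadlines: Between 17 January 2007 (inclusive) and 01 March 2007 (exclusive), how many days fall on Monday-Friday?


Start: 2007-01-17 (Wednesday)
End (exclusive): 2007-03-01 (Thursday)
Total calendar days: 43
Full weeks: 43 // 7 = 6 -> 30 weekdays
Remaining 1 days starting on Wednesday:
  Wed(w) -> 1 weekdays
Total business days: 30 + 1 = 31

31


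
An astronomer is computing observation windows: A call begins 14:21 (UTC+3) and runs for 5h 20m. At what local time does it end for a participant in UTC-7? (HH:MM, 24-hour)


Start: 14:21 in UTC+3
Step 1 - add duration:
  minutes: 21 + 20 = 41
  hours: 14 + 5 + 0 = 19
  end in UTC+3: 19:41
Step 2 - convert UTC+3 -> UTC-7:
  offset difference: -7 - (3) = -10 hours
  19 + (-10) = 9 -> mod 24 = 9
Result: 09:41 in UTC-7

09:41


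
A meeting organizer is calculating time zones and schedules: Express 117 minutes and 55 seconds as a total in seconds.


Minutes: 117
Seconds: 55
Convert minutes to seconds: 117 x 60 = 7020
Add remaining seconds: 7020 + 55 = 7075

7075


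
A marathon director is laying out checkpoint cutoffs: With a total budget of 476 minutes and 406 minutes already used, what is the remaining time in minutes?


Total budget: 476 minutes
Time used: 406 minutes
Remaining: 476 - 406 = 70 minutes
Percent used: 85.3%
Percent remaining: 14.7%

70


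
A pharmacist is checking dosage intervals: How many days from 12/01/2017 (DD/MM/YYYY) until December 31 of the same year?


Start: January 12, 2017
End: December 31, 2017
Days left in January: 19
February: 28
March: 31
April: 30
May: 31
... plus remaining months
Sum of remaining months: 334
Total: 19 + 334 = 353

353


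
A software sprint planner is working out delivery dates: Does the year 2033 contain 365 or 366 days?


Year: 2033
Check leap year rules:
Divisible by 4? No
2033 is not a leap year
Days: 365

365


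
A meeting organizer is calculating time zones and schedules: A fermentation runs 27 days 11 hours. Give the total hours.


Days: 27
Extra hours: 11
Hours per day: 24
Days to hours: 27 x 24 = 648
Total: 648 + 11 = 659

659


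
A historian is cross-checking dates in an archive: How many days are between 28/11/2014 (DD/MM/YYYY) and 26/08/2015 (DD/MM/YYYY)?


Start date: 2014-11-28
End date: 2015-08-26
Nov 2014: +3 days
Dec 2014: +31 days
Jan 2015: +31 days
... (7 more months)
Total: 271 days

271


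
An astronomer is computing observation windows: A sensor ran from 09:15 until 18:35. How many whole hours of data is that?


Start: 09:15
End: 18:35
Hour difference: 18 - 9 = 9 hours
Minute difference: 35 - 15 = 20 minutes
Total minutes: 560
Complete hours: 560 / 60 = 9 (remainder 20)

9


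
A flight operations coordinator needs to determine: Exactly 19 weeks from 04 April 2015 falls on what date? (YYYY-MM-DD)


Start: 2015-04-04
Weeks to add: 19
Convert to days: 19 x 7 = 133 days
Add 133 days to 2015-04-04
Result: 2015-08-15

2015-08-15


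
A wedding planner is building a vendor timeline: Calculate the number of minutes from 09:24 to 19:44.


Start time: 09:24 = 564 minutes from midnight
End time: 19:44 = 1184 minutes from midnight
Difference: 1184 - 564 = 620 minutes
That is 10 hours and 20 minutes

620


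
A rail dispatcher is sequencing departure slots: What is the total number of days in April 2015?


Month: April
Year: 2015
April is a 30-day month
Total: 30 days

30


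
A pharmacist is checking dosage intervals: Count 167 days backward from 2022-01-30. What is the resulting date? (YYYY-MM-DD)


Start: 2022-01-30
Subtracting 167 days
Days already passed in January: 30
After going back through January: 137 more days to subtract
December 2021: 31 days, 106 remaining
November 2021: 30 days, 76 remaining
October 2021: 31 days, 45 remaining
September 2021: 30 days, 15 remaining
Result: 2021-08-16

2021-08-16


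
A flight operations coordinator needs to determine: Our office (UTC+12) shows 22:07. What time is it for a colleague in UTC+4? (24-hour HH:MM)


Local time: 22:07 at UTC+12 (offset 12h)
Target zone: UTC+4 (offset 4h)
Difference: 4 - (12) = -8 hours
Calculation: 22 + (-8) = 14
Result: 14:07

14:07


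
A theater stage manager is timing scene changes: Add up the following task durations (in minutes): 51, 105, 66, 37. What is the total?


Durations: 51, 105, 66, 37
Running sum: 51
+ 105 = 156
+ 66 = 222
+ 37 = 259
Total duration: 259 minutes
That is 4 hours and 19 minutes

259


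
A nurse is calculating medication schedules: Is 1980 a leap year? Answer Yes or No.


Year: 1980
Divisible by 4? 1980 / 4 = 495.0 -> Yes
Divisible by 100? 1980 / 100 = 19.8 -> No
Divisible by 4 but not 100, so it IS a leap year

Yes


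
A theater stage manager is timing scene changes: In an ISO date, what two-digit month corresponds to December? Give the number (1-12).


Calendar month order:
11. November
12. December <--
December is month number 12

12


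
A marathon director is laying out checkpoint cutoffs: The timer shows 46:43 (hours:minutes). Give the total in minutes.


Hours: 46
Minutes: 43
Convert hours to minutes: 46 x 60 = 2760
Add remaining minutes: 2760 + 43 = 2803

2803


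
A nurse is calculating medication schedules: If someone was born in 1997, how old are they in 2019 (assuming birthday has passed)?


Birth year: 1997
Current year: 2019
Age = current year - birth year
Age = 2019 - 1997 = 22

22


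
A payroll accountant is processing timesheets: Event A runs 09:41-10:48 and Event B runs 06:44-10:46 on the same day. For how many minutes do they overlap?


Interval A: [581, 648] minutes from midnight
Interval B: [404, 646] minutes from midnight
Overlap start = max(581, 404) = 581
Overlap end = min(648, 646) = 646
Overlap = 646 - 581 = 65 minutes

65


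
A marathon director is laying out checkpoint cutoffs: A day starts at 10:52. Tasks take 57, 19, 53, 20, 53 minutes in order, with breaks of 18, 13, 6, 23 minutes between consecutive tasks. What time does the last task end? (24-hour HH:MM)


Start: 10:52 = 652 min from midnight
  after task 1 (57 min): 11:49
  after break (18 min): 12:07
  after task 2 (19 min): 12:26
  after break (13 min): 12:39
  after task 3 (53 min): 13:32
  after break (6 min): 13:38
  after task 4 (20 min): 13:58
  after break (23 min): 14:21
  after task 5 (53 min): 15:14
Total elapsed: 262 minutes
End time: 15:14

15:14


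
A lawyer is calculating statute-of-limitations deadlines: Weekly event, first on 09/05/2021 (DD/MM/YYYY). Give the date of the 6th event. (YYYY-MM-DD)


First occurrence: 2021-05-09 (occurrence 1)
Each occurrence is 7 days after the previous.
Occurrence 6 is 5 weeks after the first.
5 weeks = 35 days
2021-05-09 + 35 days = 2021-06-13

2021-06-13


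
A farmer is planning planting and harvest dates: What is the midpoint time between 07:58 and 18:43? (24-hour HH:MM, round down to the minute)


Start time: 07:58 = 478 minutes from midnight
End time: 18:43 = 1123 minutes from midnight
Sum: 478 + 1123 = 1601
Midpoint: 1601 / 2 = 800 minutes
Convert: 800 / 60 = 13 hours, 20 minutes
Result: 13:20

13:20


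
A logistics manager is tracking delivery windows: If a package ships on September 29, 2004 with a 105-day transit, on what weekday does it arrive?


Start: 2004-09-29 (Wednesday)
Step 1 - find target date: add 105 days
  2004-09-29 + 105 days = 2005-01-12
Step 2 - day of week:
  105 mod 7 = 0
  Wednesday + 0 days -> Wednesday
Result: Wednesday (2005-01-12)

Wednesday


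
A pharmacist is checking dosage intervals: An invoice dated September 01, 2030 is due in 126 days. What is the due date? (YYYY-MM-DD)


Start: 2030-09-01
Adding 126 days
Days remaining in September: 29
After September: 97 days still to add
October 2030: 31 days, 66 remaining
November 2030: 30 days, 36 remaining
December 2030: 31 days, 5 remaining
January 2031 has 31 days, need 5
Result: 2031-01-05

2031-01-05


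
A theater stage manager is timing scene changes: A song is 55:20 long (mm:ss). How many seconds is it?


Minutes: 55
Extra seconds: 20
Seconds per minute: 60
Minutes to seconds: 55 x 60 = 3300
Total: 3300 + 20 = 3320

3320


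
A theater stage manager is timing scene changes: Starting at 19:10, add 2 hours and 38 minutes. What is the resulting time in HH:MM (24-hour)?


Start time: 19:10
Adding: 2 hours 38 minutes
Minutes: 10 + 38 = 48
Hours: 19 + 2 + 0 = 21
Result: 21:48

21:48


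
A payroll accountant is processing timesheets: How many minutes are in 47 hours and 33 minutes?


Hours: 47
Extra minutes: 33
Minutes per hour: 60
Hours to minutes: 47 x 60 = 2820
Total: 2820 + 33 = 2853

2853


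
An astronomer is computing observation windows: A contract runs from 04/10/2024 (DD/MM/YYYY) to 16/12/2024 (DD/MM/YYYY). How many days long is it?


Start date: 2024-10-04
End date: 2024-12-16
Oct 2024: +28 days
Nov 2024: +30 days
Dec 2024: +15 days
Total: 73 days

73


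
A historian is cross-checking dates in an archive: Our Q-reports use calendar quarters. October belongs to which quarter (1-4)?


Month: October (month 10)
Q1: January-March (months 1-3)
Q2: April-June (months 4-6)
Q3: July-September (months 7-9)
Q4: October-December (months 10-12)
Month 10 falls in Q4

4


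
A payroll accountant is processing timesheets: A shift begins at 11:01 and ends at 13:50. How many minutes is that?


Start time: 11:01 = 661 minutes from midnight
End time: 13:50 = 830 minutes from midnight
Difference: 830 - 661 = 169 minutes
That is 2 hours and 49 minutes

169


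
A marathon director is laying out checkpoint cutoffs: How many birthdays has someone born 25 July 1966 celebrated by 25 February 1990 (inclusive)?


Birth: 1966-07-25
Reference: 1990-02-25
Year difference: 1990 - 1966 = 24
Has birthday (07-25) occurred by 02-25? No
Birthday not yet reached this year -> subtract 1
Age in full years: 23

23


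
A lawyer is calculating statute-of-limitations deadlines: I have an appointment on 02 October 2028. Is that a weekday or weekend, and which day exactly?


Date: 2028-10-02
January 1, 2028 is a Saturday
Day of year: 276
Offset from Jan 1: 275 days
275 mod 7 = 2
Result: Monday

Monday


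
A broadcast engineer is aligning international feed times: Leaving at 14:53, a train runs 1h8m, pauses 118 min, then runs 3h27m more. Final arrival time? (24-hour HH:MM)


Depart: 14:53
Leg 1: +68 min -> 16:01
Layover: +118 min -> 17:59
Leg 2: +207 min -> 21:26
Total travel: 393 minutes = 6h 33m
Arrival: 21:26

21:26


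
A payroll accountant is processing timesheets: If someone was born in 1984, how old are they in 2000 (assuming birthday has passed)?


Birth year: 1984
Current year: 2000
Age = current year - birth year
Age = 2000 - 1984 = 16

16


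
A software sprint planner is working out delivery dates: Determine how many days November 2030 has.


Month: November
Year: 2030
November is a 30-day month
Total: 30 days

30


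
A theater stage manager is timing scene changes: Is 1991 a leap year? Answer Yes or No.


Year: 1991
Divisible by 4? 1991 / 4 = 497.75 -> No
Not divisible by 4, so NOT a leap year

No


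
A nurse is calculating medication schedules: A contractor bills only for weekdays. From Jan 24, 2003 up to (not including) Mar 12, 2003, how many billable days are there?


Start: 2003-01-24 (Friday)
End (exclusive): 2003-03-12 (Wednesday)
Total calendar days: 47
Full weeks: 47 // 7 = 6 -> 30 weekdays
Remaining 5 days starting on Friday:
  Fri(w), Sat(-), Sun(-), Mon(w), Tue(w) -> 3 weekdays
Total business days: 30 + 3 = 33

33


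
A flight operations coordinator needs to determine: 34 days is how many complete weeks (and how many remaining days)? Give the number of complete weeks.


Total days: 34
Days per week: 7
Division: 34 / 7 = 4 remainder 6
Complete weeks: 4
Remaining days: 6

4


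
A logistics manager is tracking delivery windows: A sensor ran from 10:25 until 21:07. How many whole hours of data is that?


Start: 10:25
End: 21:07
Hour difference: 21 - 10 = 11 hours
Minute difference: 7 - 25 = -18 minutes
Total minutes: 642
Complete hours: 642 / 60 = 10 (remainder 42)

10


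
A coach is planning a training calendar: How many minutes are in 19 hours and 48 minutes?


Hours: 19
Extra minutes: 48
Minutes per hour: 60
Hours to minutes: 19 x 60 = 1140
Total: 1140 + 48 = 1188

1188


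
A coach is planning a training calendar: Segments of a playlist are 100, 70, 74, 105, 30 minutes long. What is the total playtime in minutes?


Durations: 100, 70, 74, 105, 30
Running sum: 100
+ 70 = 170
+ 74 = 244
+ 105 = 349
+ 30 = 379
Total duration: 379 minutes
That is 6 hours and 19 minutes

379


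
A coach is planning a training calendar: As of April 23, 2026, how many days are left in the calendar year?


Start: April 23, 2026
End: December 31, 2026
Days left in April: 7
May: 31
June: 30
July: 31
August: 31
... plus remaining months
Sum of remaining months: 245
Total: 7 + 245 = 252

252


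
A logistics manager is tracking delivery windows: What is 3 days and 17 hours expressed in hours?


Days: 3
Extra hours: 17
Hours per day: 24
Days to hours: 3 x 24 = 72
Total: 72 + 17 = 89

89


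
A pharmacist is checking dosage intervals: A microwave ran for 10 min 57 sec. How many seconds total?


Minutes: 10
Extra seconds: 57
Seconds per minute: 60
Minutes to seconds: 10 x 60 = 600
Total: 600 + 57 = 657

657


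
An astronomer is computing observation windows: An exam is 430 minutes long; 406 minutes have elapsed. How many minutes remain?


Total budget: 430 minutes
Time used: 406 minutes
Remaining: 430 - 406 = 24 minutes
Percent used: 94.4%
Percent remaining: 5.6%

24


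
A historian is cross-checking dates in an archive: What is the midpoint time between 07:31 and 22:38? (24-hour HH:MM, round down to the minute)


Start time: 07:31 = 451 minutes from midnight
End time: 22:38 = 1358 minutes from midnight
Sum: 451 + 1358 = 1809
Midpoint: 1809 / 2 = 904 minutes
Convert: 904 / 60 = 15 hours, 4 minutes
Result: 15:04

15:04


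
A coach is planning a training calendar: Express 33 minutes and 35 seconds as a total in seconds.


Minutes: 33
Seconds: 35
Convert minutes to seconds: 33 x 60 = 1980
Add remaining seconds: 1980 + 35 = 2015

2015


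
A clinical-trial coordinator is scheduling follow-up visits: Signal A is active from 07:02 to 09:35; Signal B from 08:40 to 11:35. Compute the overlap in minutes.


Interval A: [422, 575] minutes from midnight
Interval B: [520, 695] minutes from midnight
Overlap start = max(422, 520) = 520
Overlap end = min(575, 695) = 575
Overlap = 575 - 520 = 55 minutes

55


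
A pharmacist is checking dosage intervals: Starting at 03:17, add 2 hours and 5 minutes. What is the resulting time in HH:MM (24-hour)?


Start time: 03:17
Adding: 2 hours 5 minutes
Minutes: 17 + 5 = 22
Hours: 3 + 2 + 0 = 5
Result: 05:22

05:22


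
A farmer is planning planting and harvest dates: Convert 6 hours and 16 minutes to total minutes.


Hours: 6
Minutes: 16
Convert hours to minutes: 6 x 60 = 360
Add remaining minutes: 360 + 16 = 376

376


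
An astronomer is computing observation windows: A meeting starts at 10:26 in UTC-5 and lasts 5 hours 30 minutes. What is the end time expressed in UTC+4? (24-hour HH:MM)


Start: 10:26 in UTC-5
Step 1 - add duration:
  minutes: 26 + 30 = 56
  hours: 10 + 5 + 0 = 15
  end in UTC-5: 15:56
Step 2 - convert UTC-5 -> UTC+4:
  offset difference: 4 - (-5) = 9 hours
  15 + (9) = 24 -> mod 24 = 0
Result: 00:56 in UTC+4

00:56


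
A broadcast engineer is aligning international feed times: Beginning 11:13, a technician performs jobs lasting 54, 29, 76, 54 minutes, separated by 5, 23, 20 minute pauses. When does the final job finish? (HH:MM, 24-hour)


Start: 11:13 = 673 min from midnight
  after task 1 (54 min): 12:07
  after break (5 min): 12:12
  after task 2 (29 min): 12:41
  after break (23 min): 13:04
  after task 3 (76 min): 14:20
  after break (20 min): 14:40
  after task 4 (54 min): 15:34
Total elapsed: 261 minutes
End time: 15:34

15:34


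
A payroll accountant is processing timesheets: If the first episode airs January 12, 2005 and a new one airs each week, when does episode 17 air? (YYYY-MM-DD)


First occurrence: 2005-01-12 (occurrence 1)
Each occurrence is 7 days after the previous.
Occurrence 17 is 16 weeks after the first.
16 weeks = 112 days
2005-01-12 + 112 days = 2005-05-04

2005-05-04


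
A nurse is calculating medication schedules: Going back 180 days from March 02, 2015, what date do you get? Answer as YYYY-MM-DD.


Start: 2015-03-02
Subtracting 180 days
Days already passed in March: 2
After going back through March: 178 more days to subtract
February 2015: 28 days, 150 remaining
January 2015: 31 days, 119 remaining
December 2014: 31 days, 88 remaining
November 2014: 30 days, 58 remaining
Result: 2014-09-03

2014-09-03


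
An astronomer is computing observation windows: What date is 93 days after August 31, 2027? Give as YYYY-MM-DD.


Start: 2027-08-31
Adding 93 days
Days remaining in August: 0
After August: 93 days still to add
September 2027: 30 days, 63 remaining
October 2027: 31 days, 32 remaining
November 2027: 30 days, 2 remaining
December 2027 has 31 days, need 2
Result: 2027-12-02

2027-12-02


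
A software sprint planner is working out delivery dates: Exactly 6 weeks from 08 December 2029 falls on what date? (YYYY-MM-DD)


Start: 2029-12-08
Weeks to add: 6
Convert to days: 6 x 7 = 42 days
Add 42 days to 2029-12-08
Result: 2030-01-19

2030-01-19


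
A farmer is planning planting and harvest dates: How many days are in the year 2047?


Year: 2047
Check leap year rules:
Divisible by 4? No
2047 is not a leap year
Days: 365

365


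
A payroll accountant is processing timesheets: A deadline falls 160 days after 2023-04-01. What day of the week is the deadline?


Start: 2023-04-01 (Saturday)
Step 1 - find target date: add 160 days
  2023-04-01 + 160 days = 2023-09-08
Step 2 - day of week:
  160 mod 7 = 6
  Saturday + 6 days -> Friday
Result: Friday (2023-09-08)

Friday


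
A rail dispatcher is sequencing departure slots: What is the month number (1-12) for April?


Calendar month order:
3. March
4. April <--
5. May
April is month number 4

4


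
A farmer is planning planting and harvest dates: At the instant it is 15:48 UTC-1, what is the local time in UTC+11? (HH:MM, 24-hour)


Local time: 15:48 at UTC-1 (offset -1h)
Target zone: UTC+11 (offset 11h)
Difference: 11 - (-1) = 12 hours
Calculation: 15 + (12) = 27
Wraparound: (27) mod 24 = 3
Result: 03:48

03:48


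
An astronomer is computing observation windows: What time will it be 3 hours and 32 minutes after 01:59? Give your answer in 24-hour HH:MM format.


Start time: 01:59
Adding: 3 hours 32 minutes
Minutes: 59 + 32 = 91
Minute overflow: 91 >= 60, so carry 1 hour, minutes = 31
Hours: 1 + 3 + 1 = 5
Result: 05:31

05:31


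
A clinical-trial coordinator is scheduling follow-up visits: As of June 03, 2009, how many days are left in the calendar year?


Start: June 03, 2009
End: December 31, 2009
Days left in June: 27
July: 31
August: 31
September: 30
October: 31
... plus remaining months
Sum of remaining months: 184
Total: 27 + 184 = 211

211


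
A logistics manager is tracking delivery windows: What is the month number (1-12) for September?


Calendar month order:
8. August
9. September <--
10. October
September is month number 9

9


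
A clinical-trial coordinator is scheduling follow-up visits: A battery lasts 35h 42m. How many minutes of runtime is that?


Hours: 35
Extra minutes: 42
Minutes per hour: 60
Hours to minutes: 35 x 60 = 2100
Total: 2100 + 42 = 2142

2142


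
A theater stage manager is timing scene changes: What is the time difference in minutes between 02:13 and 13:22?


Start time: 02:13 = 133 minutes from midnight
End time: 13:22 = 802 minutes from midnight
Difference: 802 - 133 = 669 minutes
That is 11 hours and 9 minutes

669


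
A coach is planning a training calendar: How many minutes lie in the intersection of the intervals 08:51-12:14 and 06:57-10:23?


Interval A: [531, 734] minutes from midnight
Interval B: [417, 623] minutes from midnight
Overlap start = max(531, 417) = 531
Overlap end = min(734, 623) = 623
Overlap = 623 - 531 = 92 minutes

92


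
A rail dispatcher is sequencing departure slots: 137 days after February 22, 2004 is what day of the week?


Start: 2004-02-22 (Sunday)
Step 1 - find target date: add 137 days
  2004-02-22 + 137 days = 2004-07-08
Step 2 - day of week:
  137 mod 7 = 4
  Sunday + 4 days -> Thursday
Result: Thursday (2004-07-08)

Thursday


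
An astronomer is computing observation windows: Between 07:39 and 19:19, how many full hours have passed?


Start: 07:39
End: 19:19
Hour difference: 19 - 7 = 12 hours
Minute difference: 19 - 39 = -20 minutes
Total minutes: 700
Complete hours: 700 / 60 = 11 (remainder 40)

11


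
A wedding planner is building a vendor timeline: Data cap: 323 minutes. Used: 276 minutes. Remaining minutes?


Total budget: 323 minutes
Time used: 276 minutes
Remaining: 323 - 276 = 47 minutes
Percent used: 85.4%
Percent remaining: 14.6%

47


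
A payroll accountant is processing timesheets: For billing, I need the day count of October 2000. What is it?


Month: October
Year: 2000
October is a 31-day month
Total: 31 days

31


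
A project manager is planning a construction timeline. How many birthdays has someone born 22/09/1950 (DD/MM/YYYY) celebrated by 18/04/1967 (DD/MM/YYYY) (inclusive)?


Birth: 1950-09-22
Reference: 1967-04-18
Year difference: 1967 - 1950 = 17
Has birthday (09-22) occurred by 04-18? No
Birthday not yet reached this year -> subtract 1
Age in full years: 16

16


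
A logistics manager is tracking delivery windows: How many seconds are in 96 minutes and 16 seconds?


Minutes: 96
Seconds: 16
Convert minutes to seconds: 96 x 60 = 5760
Add remaining seconds: 5760 + 16 = 5776

5776


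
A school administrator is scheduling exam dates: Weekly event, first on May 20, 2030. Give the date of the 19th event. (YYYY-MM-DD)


First occurrence: 2030-05-20 (occurrence 1)
Each occurrence is 7 days after the previous.
Occurrence 19 is 18 weeks after the first.
18 weeks = 126 days
2030-05-20 + 126 days = 2030-09-23

2030-09-23


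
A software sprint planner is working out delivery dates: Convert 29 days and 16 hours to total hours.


Days: 29
Extra hours: 16
Hours per day: 24
Days to hours: 29 x 24 = 696
Total: 696 + 16 = 712

712


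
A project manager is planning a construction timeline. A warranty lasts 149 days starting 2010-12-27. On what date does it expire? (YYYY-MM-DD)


Start: 2010-12-27
Adding 149 days
Days remaining in December: 4
After December: 145 days still to add
January 2011: 31 days, 114 remaining
February 2011: 28 days, 86 remaining
March 2011: 31 days, 55 remaining
April 2011: 30 days, 25 remaining
Result: 2011-05-25

2011-05-25


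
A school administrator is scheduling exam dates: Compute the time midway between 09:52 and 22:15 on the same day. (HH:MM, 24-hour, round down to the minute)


Start time: 09:52 = 592 minutes from midnight
End time: 22:15 = 1335 minutes from midnight
Sum: 592 + 1335 = 1927
Midpoint: 1927 / 2 = 963 minutes
Convert: 963 / 60 = 16 hours, 3 minutes
Result: 16:03

16:03


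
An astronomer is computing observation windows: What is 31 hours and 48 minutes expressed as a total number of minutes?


Hours: 31
Minutes: 48
Convert hours to minutes: 31 x 60 = 1860
Add remaining minutes: 1860 + 48 = 1908

1908


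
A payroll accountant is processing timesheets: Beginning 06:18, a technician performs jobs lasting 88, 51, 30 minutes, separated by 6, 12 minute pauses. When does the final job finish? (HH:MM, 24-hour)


Start: 06:18 = 378 min from midnight
  after task 1 (88 min): 07:46
  after break (6 min): 07:52
  after task 2 (51 min): 08:43
  after break (12 min): 08:55
  after task 3 (30 min): 09:25
Total elapsed: 187 minutes
End time: 09:25

09:25


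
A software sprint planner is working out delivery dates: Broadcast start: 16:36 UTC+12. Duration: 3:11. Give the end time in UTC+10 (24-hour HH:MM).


Start: 16:36 in UTC+12
Step 1 - add duration:
  minutes: 36 + 11 = 47
  hours: 16 + 3 + 0 = 19
  end in UTC+12: 19:47
Step 2 - convert UTC+12 -> UTC+10:
  offset difference: 10 - (12) = -2 hours
  19 + (-2) = 17 -> mod 24 = 17
Result: 17:47 in UTC+10

17:47


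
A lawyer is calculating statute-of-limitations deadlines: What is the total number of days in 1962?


Year: 1962
Check leap year rules:
Divisible by 4? No
1962 is not a leap year
Days: 365

365


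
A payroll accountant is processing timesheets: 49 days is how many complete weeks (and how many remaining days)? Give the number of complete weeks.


Total days: 49
Days per week: 7
Division: 49 / 7 = 7 remainder 0
Complete weeks: 7
Remaining days: 0

7


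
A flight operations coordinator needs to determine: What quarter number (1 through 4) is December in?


Month: December (month 12)
Q1: January-March (months 1-3)
Q2: April-June (months 4-6)
Q3: July-September (months 7-9)
Q4: October-December (months 10-12)
Month 12 falls in Q4

4


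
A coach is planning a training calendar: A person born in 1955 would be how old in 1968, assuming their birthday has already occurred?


Birth year: 1955
Current year: 1968
Age = current year - birth year
Age = 1968 - 1955 = 13

13


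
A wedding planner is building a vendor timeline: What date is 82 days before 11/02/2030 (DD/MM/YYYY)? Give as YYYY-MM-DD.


Start: 2030-02-11
Subtracting 82 days
Days already passed in February: 11
After going back through February: 71 more days to subtract
January 2030: 31 days, 40 remaining
December 2029: 31 days, 9 remaining
November 2029 has 30 days, need 9
Result: 2029-11-21

2029-11-21


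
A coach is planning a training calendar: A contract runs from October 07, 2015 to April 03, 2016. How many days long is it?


Start date: 2015-10-07
End date: 2016-04-03
Oct 2015: +25 days
Nov 2015: +30 days
Dec 2015: +31 days
... (4 more months)
Total: 179 days

179


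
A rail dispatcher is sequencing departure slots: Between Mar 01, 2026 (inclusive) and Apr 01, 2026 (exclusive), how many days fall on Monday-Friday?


Start: 2026-03-01 (Sunday)
End (exclusive): 2026-04-01 (Wednesday)
Total calendar days: 31
Full weeks: 31 // 7 = 4 -> 20 weekdays
Remaining 3 days starting on Sunday:
  Sun(-), Mon(w), Tue(w) -> 2 weekdays
Total business days: 20 + 2 = 22

22


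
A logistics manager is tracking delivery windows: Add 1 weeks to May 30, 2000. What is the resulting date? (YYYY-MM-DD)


Start: 2000-05-30
Weeks to add: 1
Convert to days: 1 x 7 = 7 days
Add 7 days to 2000-05-30
Result: 2000-06-06

2000-06-06


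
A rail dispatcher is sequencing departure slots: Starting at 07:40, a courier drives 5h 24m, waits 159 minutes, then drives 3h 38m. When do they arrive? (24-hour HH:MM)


Depart: 07:40
Leg 1: +324 min -> 13:04
Layover: +159 min -> 15:43
Leg 2: +218 min -> 19:21
Total travel: 701 minutes = 11h 41m
Arrival: 19:21

19:21


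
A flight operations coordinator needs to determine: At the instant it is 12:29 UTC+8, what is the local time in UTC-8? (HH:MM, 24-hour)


Local time: 12:29 at UTC+8 (offset 8h)
Target zone: UTC-8 (offset -8h)
Difference: -8 - (8) = -16 hours
Calculation: 12 + (-16) = -4
Wraparound: (-4) mod 24 = 20
Result: 20:29

20:29


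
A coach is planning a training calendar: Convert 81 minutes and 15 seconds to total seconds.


Minutes: 81
Extra seconds: 15
Seconds per minute: 60
Minutes to seconds: 81 x 60 = 4860
Total: 4860 + 15 = 4875

4875


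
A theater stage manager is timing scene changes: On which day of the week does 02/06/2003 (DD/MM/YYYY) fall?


Date: 2003-06-02
January 1, 2003 is a Wednesday
Day of year: 153
Offset from Jan 1: 152 days
152 mod 7 = 5
Result: Monday

Monday


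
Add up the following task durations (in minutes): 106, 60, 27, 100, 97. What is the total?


Durations: 106, 60, 27, 100, 97
Running sum: 106
+ 60 = 166
+ 27 = 193
+ 100 = 293
+ 97 = 390
Total duration: 390 minutes
That is 6 hours and 30 minutes

390


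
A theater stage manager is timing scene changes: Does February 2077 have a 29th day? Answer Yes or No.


Year: 2077
Divisible by 4? 2077 / 4 = 519.25 -> No
Not divisible by 4, so NOT a leap year

No


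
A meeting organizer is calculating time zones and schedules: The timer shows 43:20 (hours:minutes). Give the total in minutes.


Hours: 43
Minutes: 20
Convert hours to minutes: 43 x 60 = 2580
Add remaining minutes: 2580 + 20 = 2600

2600


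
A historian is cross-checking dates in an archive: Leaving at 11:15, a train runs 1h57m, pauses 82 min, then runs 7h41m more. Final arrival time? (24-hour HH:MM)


Depart: 11:15
Leg 1: +117 min -> 13:12
Layover: +82 min -> 14:34
Leg 2: +461 min -> 22:15
Total travel: 660 minutes = 11h 0m
Arrival: 22:15

22:15


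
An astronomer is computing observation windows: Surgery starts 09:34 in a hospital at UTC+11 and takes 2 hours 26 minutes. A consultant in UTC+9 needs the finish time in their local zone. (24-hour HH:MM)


Start: 09:34 in UTC+11
Step 1 - add duration:
  minutes: 34 + 26 = 60 (carry 1h)
  hours: 9 + 2 + 1 = 12
  end in UTC+11: 12:00
Step 2 - convert UTC+11 -> UTC+9:
  offset difference: 9 - (11) = -2 hours
  12 + (-2) = 10 -> mod 24 = 10
Result: 10:00 in UTC+9

10:00


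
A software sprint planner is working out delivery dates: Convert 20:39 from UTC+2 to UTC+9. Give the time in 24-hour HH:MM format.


Local time: 20:39 at UTC+2 (offset 2h)
Target zone: UTC+9 (offset 9h)
Difference: 9 - (2) = 7 hours
Calculation: 20 + (7) = 27
Wraparound: (27) mod 24 = 3
Result: 03:39

03:39


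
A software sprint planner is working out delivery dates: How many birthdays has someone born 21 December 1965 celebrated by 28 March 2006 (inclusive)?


Birth: 1965-12-21
Reference: 2006-03-28
Year difference: 2006 - 1965 = 41
Has birthday (12-21) occurred by 03-28? No
Birthday not yet reached this year -> subtract 1
Age in full years: 40

40


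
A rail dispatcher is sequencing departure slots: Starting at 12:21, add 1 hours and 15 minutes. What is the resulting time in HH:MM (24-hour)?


Start time: 12:21
Adding: 1 hours 15 minutes
Minutes: 21 + 15 = 36
Hours: 12 + 1 + 0 = 13
Result: 13:36

13:36


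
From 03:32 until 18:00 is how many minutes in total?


Start time: 03:32 = 212 minutes from midnight
End time: 18:00 = 1080 minutes from midnight
Difference: 1080 - 212 = 868 minutes
That is 14 hours and 28 minutes

868


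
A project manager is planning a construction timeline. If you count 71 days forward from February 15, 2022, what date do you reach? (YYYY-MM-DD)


Start: 2022-02-15
Adding 71 days
Days remaining in February: 13
After February: 58 days still to add
March 2022: 31 days, 27 remaining
April 2022 has 30 days, need 27
Result: 2022-04-27

2022-04-27


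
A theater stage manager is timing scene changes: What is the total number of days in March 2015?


Month: March
Year: 2015
March is a 31-day month
Total: 31 days

31


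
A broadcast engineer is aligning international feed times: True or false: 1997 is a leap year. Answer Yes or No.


Year: 1997
Divisible by 4? 1997 / 4 = 499.25 -> No
Not divisible by 4, so NOT a leap year

No
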